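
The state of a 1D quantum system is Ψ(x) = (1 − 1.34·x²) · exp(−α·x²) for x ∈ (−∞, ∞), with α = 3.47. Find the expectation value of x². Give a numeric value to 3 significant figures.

0.0484

⟨x²⟩ = ∫ x²·|Ψ|² dx / ∫|Ψ|² dx (integrals over the domain).
Expand each integrand as polynomial × e^(−2αx²) and use ∫x^(2j)·e^(−2αx²) dx = (2j−1)!!/(4α)^j · √(π/(2α)), odd powers → 0; here √(π/(2α)) = 0.67281.
State is unnormalized: ∫|Ψ|² dx = 0.56172, and ∫Ψ*·x²·Ψ dx = 0.027172, so ⟨x²⟩ = 0.027172 / 0.56172.
⟨x²⟩ = 0.048373.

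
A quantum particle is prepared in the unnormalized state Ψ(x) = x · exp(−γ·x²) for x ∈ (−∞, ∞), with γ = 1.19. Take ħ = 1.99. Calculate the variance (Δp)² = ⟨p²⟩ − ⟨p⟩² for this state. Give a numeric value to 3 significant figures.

14.1

Compute ⟨p⟩ and ⟨p²⟩ separately; (Δp)² = ⟨p²⟩ − ⟨p⟩².
Expand each integrand as polynomial × e^(−2γx²) and use ∫x^(2j)·e^(−2γx²) dx = (2j−1)!!/(4γ)^j · √(π/(2γ)), odd powers → 0; here √(π/(2γ)) = 1.1489. Differentiate with the product rule, d/dx e^(−γx²) = −2γx·e^(−γx²).
Normalization: ∫|Ψ|² dx = 0.24137.
⟨p⟩ = 0.0000 and ⟨p²⟩ = 14.138.
(Δp)² = 14.138 − (0.0000)² = 14.138.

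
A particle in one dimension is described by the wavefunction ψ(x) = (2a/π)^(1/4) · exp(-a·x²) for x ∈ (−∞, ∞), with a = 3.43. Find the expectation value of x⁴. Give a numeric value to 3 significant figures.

0.0159

⟨x⁴⟩ = ∫ x⁴·|ψ|² dx (integrals over the domain).
Gaussian moments: ∫x^(2j)·e^(−2ax²) dx = (2j−1)!!/(4a)^j · √(π/(2a)), odd powers integrate to 0; here √(π/(2a)) = 0.67673.
⟨x⁴⟩ = 0.015937.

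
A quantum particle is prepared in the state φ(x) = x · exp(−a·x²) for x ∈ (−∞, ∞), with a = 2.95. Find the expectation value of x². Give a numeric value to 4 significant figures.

0.2542

⟨x²⟩ = ∫ x²·|φ|² dx / ∫|φ|² dx (integrals over the domain).
Expand each integrand as polynomial × e^(−2ax²) and use ∫x^(2j)·e^(−2ax²) dx = (2j−1)!!/(4a)^j · √(π/(2a)), odd powers → 0; here √(π/(2a)) = 0.72971.
State is unnormalized: ∫|φ|² dx = 0.061840, and ∫φ*·x²·φ dx = 0.015722, so ⟨x²⟩ = 0.015722 / 0.061840.
⟨x²⟩ = 0.25424.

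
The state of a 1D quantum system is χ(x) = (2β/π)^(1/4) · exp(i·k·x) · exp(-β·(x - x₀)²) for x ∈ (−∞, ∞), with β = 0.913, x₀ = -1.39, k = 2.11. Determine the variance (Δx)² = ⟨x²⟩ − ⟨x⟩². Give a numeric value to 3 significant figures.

0.274

Compute ⟨x⟩ and ⟨x²⟩ separately, then (Δx)² = ⟨x²⟩ − ⟨x⟩².
Gaussian moments (u = x − x₀): ∫u^(2j)·e^(−2βu²) du = (2j−1)!!/(4β)^j · √(π/(2β)), odd powers integrate to 0; here √(π/(2β)) = 1.3117.
⟨x⟩ = -1.3900 and ⟨x²⟩ = 2.2059.
(Δx)² = 2.2059 − (-1.3900)² = 0.27382.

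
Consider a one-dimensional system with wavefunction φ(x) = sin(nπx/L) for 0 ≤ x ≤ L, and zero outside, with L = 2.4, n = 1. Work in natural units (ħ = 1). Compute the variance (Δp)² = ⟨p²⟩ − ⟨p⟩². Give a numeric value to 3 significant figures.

Compute ⟨p⟩ and ⟨p²⟩ separately; (Δp)² = ⟨p²⟩ − ⟨p⟩².
d/dx sin(nπx/L) = (nπ/L)·cos(nπx/L) and d²/dx² sin(nπx/L) = −(nπ/L)²·sin(nπx/L); on 0 ≤ x ≤ L, ∫sin²(nπx/L) dx = L/2 and ∫sin(nπx/L)·cos(nπx/L) dx = 0.
Normalization: ∫|φ|² dx = 1.2000.
⟨p⟩ = 0.0000 and ⟨p²⟩ = 1.7135.
(Δp)² = 1.7135 − (0.0000)² = 1.7135.

1.71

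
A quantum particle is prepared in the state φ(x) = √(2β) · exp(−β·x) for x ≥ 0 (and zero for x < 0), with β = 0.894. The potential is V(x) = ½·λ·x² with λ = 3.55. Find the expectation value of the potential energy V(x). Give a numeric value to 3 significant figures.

1.11

⟨V⟩ = ∫ V(x)·|φ|² dx.
Every integrand reduces to terms xʲ·e^(−2βx) on [0, ∞); use ∫₀^∞ xʲ·e^(−2βx) dx = j!/(2β)^(j+1).
⟨V⟩ = 1.1104.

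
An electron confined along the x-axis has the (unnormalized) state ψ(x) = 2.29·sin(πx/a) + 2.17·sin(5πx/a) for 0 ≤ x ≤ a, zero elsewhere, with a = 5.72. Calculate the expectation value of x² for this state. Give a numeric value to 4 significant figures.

10.23

⟨x²⟩ = ∫ x²·|ψ|² dx / ∫|ψ|² dx (integrals over the domain).
On 0 ≤ x ≤ a (j ≠ l): ∫sin²(jπx/a) dx = a/2, ∫sin(jπx/a)·sin(lπx/a) dx = 0; diagonal moments ∫x·sin²(jπx/a) dx = a²/4, ∫x²·sin²(jπx/a) dx = a³·(1/6 − 1/(4j²π²)); cross terms ∫x·sin(jπx/a)·sin(lπx/a) dx = 0 for j + l even and −4jla²/(π²(j² − l²)²) for j + l odd, ∫x²·sin(jπx/a)·sin(lπx/a) dx = (−1)^(j+l)·4jla³/(π²(j² − l²)²); higher powers the same way via product-to-sum and parts.
State is unnormalized: ∫|ψ|² dx = 28.466, and ∫ψ*·x²·ψ dx = 291.24, so ⟨x²⟩ = 291.24 / 28.466.
⟨x²⟩ = 10.231.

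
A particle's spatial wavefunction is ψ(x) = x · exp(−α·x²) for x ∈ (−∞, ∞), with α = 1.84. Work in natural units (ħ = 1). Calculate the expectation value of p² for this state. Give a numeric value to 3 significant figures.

5.52

p² ψ = −ħ² d²ψ/dx²; ⟨p²⟩ = −ħ² ∫ ψ*·ψ'' dx / ∫|ψ|² dx.
Expand each integrand as polynomial × e^(−2αx²) and use ∫x^(2j)·e^(−2αx²) dx = (2j−1)!!/(4α)^j · √(π/(2α)), odd powers → 0; here √(π/(2α)) = 0.92396. Differentiate with the product rule, d/dx e^(−αx²) = −2αx·e^(−αx²).
State is unnormalized: ∫|ψ|² dx = 0.12554, and ∫ψ*·(−ħ² ψ'') dx = 0.69297, so ⟨p²⟩ = 0.69297 / 0.12554.
⟨p²⟩ = 5.5200.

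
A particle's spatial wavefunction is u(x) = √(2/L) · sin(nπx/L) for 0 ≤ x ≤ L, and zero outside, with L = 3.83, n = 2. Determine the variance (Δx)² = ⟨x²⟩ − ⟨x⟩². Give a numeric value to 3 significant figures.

Compute ⟨x⟩ and ⟨x²⟩ separately, then (Δx)² = ⟨x²⟩ − ⟨x⟩².
With sin²θ = (1 − cos2θ)/2 on 0 ≤ x ≤ L: ∫sin²(nπx/L) dx = L/2, ∫x·sin²(nπx/L) dx = L²/4, ∫x²·sin²(nπx/L) dx = L³·(1/6 − 1/(4n²π²)); higher powers xᵏ the same way, integrating xᵏ·cos(2nπx/L) by parts.
⟨x⟩ = 1.9150 and ⟨x²⟩ = 4.7038.
(Δx)² = 4.7038 − (1.9150)² = 1.0366.

1.04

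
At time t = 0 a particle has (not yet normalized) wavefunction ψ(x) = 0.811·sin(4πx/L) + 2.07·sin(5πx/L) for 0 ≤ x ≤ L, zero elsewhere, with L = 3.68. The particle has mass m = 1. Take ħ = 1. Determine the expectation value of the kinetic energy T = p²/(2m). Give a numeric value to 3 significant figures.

8.67

T = −(ħ²/2m) d²/dx², so ⟨T⟩ = −(ħ²/2m) ∫ ψ*·ψ'' dx / ∫|ψ|² dx; with m = 1.
d²/dx² sin(jπx/L) = −(jπ/L)²·sin(jπx/L); on 0 ≤ x ≤ L, ∫sin²(jπx/L) dx = L/2 and ∫sin(jπx/L)·sin(lπx/L) dx = 0 for j ≠ l, so only diagonal terms survive in ∫|ψ|² and ∫ψ·ψ″; ∫ψ·ψ′ dx = [ψ²/2] between the walls = 0.
State is unnormalized: ∫|ψ|² dx = 9.0944, and ∫ψ*·(−ħ²/2m · ψ'') dx = 78.880, so ⟨T⟩ = 78.880 / 9.0944.
⟨T⟩ = 8.6735.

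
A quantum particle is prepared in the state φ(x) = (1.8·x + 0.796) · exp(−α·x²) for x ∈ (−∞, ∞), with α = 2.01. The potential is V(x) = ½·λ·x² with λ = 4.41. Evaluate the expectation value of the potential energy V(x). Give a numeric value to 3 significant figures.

⟨V⟩ = ∫ V(x)·|φ|² dx / ∫|φ|² dx.
Expand each integrand as polynomial × e^(−2αx²) and use ∫x^(2j)·e^(−2αx²) dx = (2j−1)!!/(4α)^j · √(π/(2α)), odd powers → 0; here √(π/(2α)) = 0.88402.
State is unnormalized: ∫|φ|² dx = 0.91638, and ∫φ*·V(x)·φ dx = 0.44672, so ⟨V⟩ = 0.44672 / 0.91638.
⟨V⟩ = 0.48749.

0.487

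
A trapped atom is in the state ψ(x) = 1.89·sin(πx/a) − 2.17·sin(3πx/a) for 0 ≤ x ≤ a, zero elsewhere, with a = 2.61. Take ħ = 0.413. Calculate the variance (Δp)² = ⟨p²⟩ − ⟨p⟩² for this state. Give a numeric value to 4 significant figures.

1.371

Compute ⟨p⟩ and ⟨p²⟩ separately; (Δp)² = ⟨p²⟩ − ⟨p⟩².
d²/dx² sin(jπx/a) = −(jπ/a)²·sin(jπx/a); on 0 ≤ x ≤ a, ∫sin²(jπx/a) dx = a/2 and ∫sin(jπx/a)·sin(lπx/a) dx = 0 for j ≠ l, so only diagonal terms survive in ∫|ψ|² and ∫ψ·ψ″; ∫ψ·ψ′ dx = [ψ²/2] between the walls = 0.
Normalization: ∫|ψ|² dx = 10.807.
⟨p⟩ = 0.0000 and ⟨p²⟩ = 1.3713.
(Δp)² = 1.3713 − (0.0000)² = 1.3713.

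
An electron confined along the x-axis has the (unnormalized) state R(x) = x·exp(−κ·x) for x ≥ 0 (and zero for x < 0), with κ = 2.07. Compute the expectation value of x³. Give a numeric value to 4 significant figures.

0.8456

⟨x³⟩ = ∫ x³·|R|² dx / ∫|R|² dx (integrals over the domain).
Every integrand reduces to terms xʲ·e^(−2κx) on [0, ∞); use ∫₀^∞ xʲ·e^(−2κx) dx = j!/(2κ)^(j+1).
State is unnormalized: ∫|R|² dx = 0.028186, and ∫R*·x³·R dx = 0.023833, so ⟨x³⟩ = 0.023833 / 0.028186.
⟨x³⟩ = 0.84557.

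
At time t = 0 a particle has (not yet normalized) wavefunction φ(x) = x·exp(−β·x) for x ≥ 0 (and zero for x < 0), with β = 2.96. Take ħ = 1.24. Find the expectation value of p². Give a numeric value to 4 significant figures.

p² φ = −ħ² d²φ/dx²; ⟨p²⟩ = −ħ² ∫ φ*·φ'' dx / ∫|φ|² dx.
Differentiate x·exp(−β·x) with the product rule; every integrand then reduces to terms xʲ·e^(−2βx) on [0, ∞), with ∫₀^∞ xʲ·e^(−2βx) dx = j!/(2β)^(j+1).
State is unnormalized: ∫|φ|² dx = 0.0096397, and ∫φ*·(−ħ² φ'') dx = 0.12986, so ⟨p²⟩ = 0.12986 / 0.0096397.
⟨p²⟩ = 13.472.

13.47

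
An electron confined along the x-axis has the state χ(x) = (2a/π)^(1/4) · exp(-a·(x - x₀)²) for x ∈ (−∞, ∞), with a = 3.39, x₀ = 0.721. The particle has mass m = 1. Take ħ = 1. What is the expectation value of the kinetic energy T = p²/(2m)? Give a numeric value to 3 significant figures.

T = −(ħ²/2m) d²/dx², so ⟨T⟩ = −(ħ²/2m) ∫ χ*·χ'' dx; with m = 1.
Gaussian moments (u = x − x₀): ∫u^(2j)·e^(−2au²) du = (2j−1)!!/(4a)^j · √(π/(2a)), odd powers integrate to 0; here √(π/(2a)) = 0.68071. Derivatives: d/dx e^(−au²) = −2au·e^(−au²), d²/dx² e^(−au²) = (4a²u² − 2a)·e^(−au²).
⟨T⟩ = 1.6950.

1.70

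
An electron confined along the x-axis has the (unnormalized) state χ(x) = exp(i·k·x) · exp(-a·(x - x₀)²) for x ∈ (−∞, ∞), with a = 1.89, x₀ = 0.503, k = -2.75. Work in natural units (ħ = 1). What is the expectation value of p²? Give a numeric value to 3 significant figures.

p² χ = −ħ² d²χ/dx²; ⟨p²⟩ = −ħ² ∫ χ*·χ'' dx / ∫|χ|² dx.
Gaussian moments (u = x − x₀): ∫u^(2j)·e^(−2au²) du = (2j−1)!!/(4a)^j · √(π/(2a)), odd powers integrate to 0; here √(π/(2a)) = 0.91165. Derivatives: χ′ = (ik − 2au)·χ, χ″ = ((ik − 2au)² − 2a)·χ; the odd-in-u pieces drop out.
State is unnormalized: ∫|χ|² dx = 0.91165, and ∫χ*·(−ħ² χ'') dx = 8.6174, so ⟨p²⟩ = 8.6174 / 0.91165.
⟨p²⟩ = 9.4525.

9.45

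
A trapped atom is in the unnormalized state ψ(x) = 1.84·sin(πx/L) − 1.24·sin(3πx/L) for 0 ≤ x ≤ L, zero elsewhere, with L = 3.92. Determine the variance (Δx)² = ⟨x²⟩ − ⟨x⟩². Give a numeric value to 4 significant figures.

Compute ⟨x⟩ and ⟨x²⟩ separately, then (Δx)² = ⟨x²⟩ − ⟨x⟩².
On 0 ≤ x ≤ L (j ≠ l): ∫sin²(jπx/L) dx = L/2, ∫sin(jπx/L)·sin(lπx/L) dx = 0; diagonal moments ∫x·sin²(jπx/L) dx = L²/4, ∫x²·sin²(jπx/L) dx = L³·(1/6 − 1/(4j²π²)); cross terms ∫x·sin(jπx/L)·sin(lπx/L) dx = 0 for j + l even and −4jlL²/(π²(j² − l²)²) for j + l odd, ∫x²·sin(jπx/L)·sin(lπx/L) dx = (−1)^(j+l)·4jlL³/(π²(j² − l²)²); higher powers the same way via product-to-sum and parts.
Normalization: ∫|ψ|² dx = 9.6495.
⟨x⟩ = 1.9600 and ⟨x²⟩ = 4.0186.
(Δx)² = 4.0186 − (1.9600)² = 0.17702.

0.1770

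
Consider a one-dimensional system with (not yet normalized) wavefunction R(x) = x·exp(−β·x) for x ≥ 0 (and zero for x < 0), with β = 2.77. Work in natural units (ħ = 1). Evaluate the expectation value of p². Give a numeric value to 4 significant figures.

p² R = −ħ² d²R/dx²; ⟨p²⟩ = −ħ² ∫ R*·R'' dx / ∫|R|² dx.
Differentiate x·exp(−β·x) with the product rule; every integrand then reduces to terms xʲ·e^(−2βx) on [0, ∞), with ∫₀^∞ xʲ·e^(−2βx) dx = j!/(2β)^(j+1).
State is unnormalized: ∫|R|² dx = 0.011763, and ∫R*·(−ħ² R'') dx = 0.090253, so ⟨p²⟩ = 0.090253 / 0.011763.
⟨p²⟩ = 7.6729.

7.673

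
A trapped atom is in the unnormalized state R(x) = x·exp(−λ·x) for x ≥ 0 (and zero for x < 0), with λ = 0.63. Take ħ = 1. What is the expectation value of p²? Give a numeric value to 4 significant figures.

0.3969

p² R = −ħ² d²R/dx²; ⟨p²⟩ = −ħ² ∫ R*·R'' dx / ∫|R|² dx.
Differentiate x·exp(−λ·x) with the product rule; every integrand then reduces to terms xʲ·e^(−2λx) on [0, ∞), with ∫₀^∞ xʲ·e^(−2λx) dx = j!/(2λ)^(j+1).
State is unnormalized: ∫|R|² dx = 0.99981, and ∫R*·(−ħ² R'') dx = 0.39683, so ⟨p²⟩ = 0.39683 / 0.99981.
⟨p²⟩ = 0.39690.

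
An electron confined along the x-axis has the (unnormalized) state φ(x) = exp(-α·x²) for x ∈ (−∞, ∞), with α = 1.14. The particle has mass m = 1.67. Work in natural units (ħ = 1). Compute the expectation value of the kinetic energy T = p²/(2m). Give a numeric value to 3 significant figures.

T = −(ħ²/2m) d²/dx², so ⟨T⟩ = −(ħ²/2m) ∫ φ*·φ'' dx / ∫|φ|² dx; with m = 1.67.
Gaussian moments: ∫x^(2j)·e^(−2αx²) dx = (2j−1)!!/(4α)^j · √(π/(2α)), odd powers integrate to 0; here √(π/(2α)) = 1.1738. Derivatives: d/dx e^(−αx²) = −2αx·e^(−αx²), d²/dx² e^(−αx²) = (4α²x² − 2α)·e^(−αx²).
State is unnormalized: ∫|φ|² dx = 1.1738, and ∫φ*·(−ħ²/2m · φ'') dx = 0.40065, so ⟨T⟩ = 0.40065 / 1.1738.
⟨T⟩ = 0.34132.

0.341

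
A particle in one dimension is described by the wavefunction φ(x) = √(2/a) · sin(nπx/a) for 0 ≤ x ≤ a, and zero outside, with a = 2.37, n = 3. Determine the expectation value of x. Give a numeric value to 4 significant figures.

⟨x⟩ = ∫ x·|φ|² dx (integrals over the domain).
With sin²θ = (1 − cos2θ)/2 on 0 ≤ x ≤ a: ∫sin²(nπx/a) dx = a/2, ∫x·sin²(nπx/a) dx = a²/4, ∫x²·sin²(nπx/a) dx = a³·(1/6 − 1/(4n²π²)); higher powers xᵏ the same way, integrating xᵏ·cos(2nπx/a) by parts.
⟨x⟩ = 1.1850.

1.185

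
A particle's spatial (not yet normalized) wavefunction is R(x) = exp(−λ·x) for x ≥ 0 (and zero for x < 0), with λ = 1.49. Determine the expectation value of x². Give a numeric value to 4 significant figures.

⟨x²⟩ = ∫ x²·|R|² dx / ∫|R|² dx (integrals over the domain).
Every integrand reduces to terms xʲ·e^(−2λx) on [0, ∞); use ∫₀^∞ xʲ·e^(−2λx) dx = j!/(2λ)^(j+1).
State is unnormalized: ∫|R|² dx = 0.33557, and ∫R*·x²·R dx = 0.075576, so ⟨x²⟩ = 0.075576 / 0.33557.
⟨x²⟩ = 0.22522.

0.2252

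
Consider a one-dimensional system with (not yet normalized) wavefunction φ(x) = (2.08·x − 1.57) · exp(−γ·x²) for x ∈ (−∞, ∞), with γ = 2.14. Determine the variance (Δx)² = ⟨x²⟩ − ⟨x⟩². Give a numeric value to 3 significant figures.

Compute ⟨x⟩ and ⟨x²⟩ separately, then (Δx)² = ⟨x²⟩ − ⟨x⟩².
Expand each integrand as polynomial × e^(−2γx²) and use ∫x^(2j)·e^(−2γx²) dx = (2j−1)!!/(4γ)^j · √(π/(2γ)), odd powers → 0; here √(π/(2γ)) = 0.85675.
Normalization: ∫|φ|² dx = 2.5448.
⟨x⟩ = -0.25687 and ⟨x²⟩ = 0.15658.
(Δx)² = 0.15658 − (-0.25687)² = 0.090596.

0.0906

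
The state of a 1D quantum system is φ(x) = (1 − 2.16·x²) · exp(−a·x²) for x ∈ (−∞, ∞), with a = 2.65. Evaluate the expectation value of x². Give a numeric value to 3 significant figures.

0.0527

⟨x²⟩ = ∫ x²·|φ|² dx / ∫|φ|² dx (integrals over the domain).
Expand each integrand as polynomial × e^(−2ax²) and use ∫x^(2j)·e^(−2ax²) dx = (2j−1)!!/(4a)^j · √(π/(2a)), odd powers → 0; here √(π/(2a)) = 0.76990.
State is unnormalized: ∫|φ|² dx = 0.55204, and ∫φ*·x²·φ dx = 0.029069, so ⟨x²⟩ = 0.029069 / 0.55204.
⟨x²⟩ = 0.052657.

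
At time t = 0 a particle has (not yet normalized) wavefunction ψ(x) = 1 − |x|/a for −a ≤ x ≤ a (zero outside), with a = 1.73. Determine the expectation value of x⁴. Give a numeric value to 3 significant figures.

0.256

⟨x⁴⟩ = ∫ x⁴·|ψ|² dx / ∫|ψ|² dx (integrals over the domain).
ψ is even, so ∫ over [−a, a] = 2∫₀ᵃ with ψ = 1 − x/a there: ∫₀ᵃ (1 − x/a)² dx = a/3, ∫₀ᵃ x²(1 − x/a)² dx = a³/30, ∫₀ᵃ x⁴(1 − x/a)² dx = a⁵/105.
State is unnormalized: ∫|ψ|² dx = 1.1533, and ∫ψ*·x⁴·ψ dx = 0.29517, so ⟨x⁴⟩ = 0.29517 / 1.1533.
⟨x⁴⟩ = 0.25593.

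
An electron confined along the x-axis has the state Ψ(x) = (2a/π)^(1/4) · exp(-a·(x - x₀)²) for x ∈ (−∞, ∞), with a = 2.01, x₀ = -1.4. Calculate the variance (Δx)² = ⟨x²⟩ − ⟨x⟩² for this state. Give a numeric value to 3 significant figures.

Compute ⟨x⟩ and ⟨x²⟩ separately, then (Δx)² = ⟨x²⟩ − ⟨x⟩².
Gaussian moments (u = x − x₀): ∫u^(2j)·e^(−2au²) du = (2j−1)!!/(4a)^j · √(π/(2a)), odd powers integrate to 0; here √(π/(2a)) = 0.88402.
⟨x⟩ = -1.4000 and ⟨x²⟩ = 2.0844.
(Δx)² = 2.0844 − (-1.4000)² = 0.12438.

0.124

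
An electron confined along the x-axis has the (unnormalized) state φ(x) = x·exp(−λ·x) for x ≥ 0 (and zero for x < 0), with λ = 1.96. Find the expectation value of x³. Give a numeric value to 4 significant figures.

⟨x³⟩ = ∫ x³·|φ|² dx / ∫|φ|² dx (integrals over the domain).
Every integrand reduces to terms xʲ·e^(−2λx) on [0, ∞); use ∫₀^∞ xʲ·e^(−2λx) dx = j!/(2λ)^(j+1).
State is unnormalized: ∫|φ|² dx = 0.033203, and ∫φ*·x³·φ dx = 0.033072, so ⟨x³⟩ = 0.033072 / 0.033203.
⟨x³⟩ = 0.99608.

0.9961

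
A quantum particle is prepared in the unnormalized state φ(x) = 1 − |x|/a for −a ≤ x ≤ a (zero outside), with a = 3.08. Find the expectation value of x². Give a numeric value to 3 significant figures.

0.949

⟨x²⟩ = ∫ x²·|φ|² dx / ∫|φ|² dx (integrals over the domain).
φ is even, so ∫ over [−a, a] = 2∫₀ᵃ with φ = 1 − x/a there: ∫₀ᵃ (1 − x/a)² dx = a/3, ∫₀ᵃ x²(1 − x/a)² dx = a³/30, ∫₀ᵃ x⁴(1 − x/a)² dx = a⁵/105.
State is unnormalized: ∫|φ|² dx = 2.0533, and ∫φ*·x²·φ dx = 1.9479, so ⟨x²⟩ = 1.9479 / 2.0533.
⟨x²⟩ = 0.94864.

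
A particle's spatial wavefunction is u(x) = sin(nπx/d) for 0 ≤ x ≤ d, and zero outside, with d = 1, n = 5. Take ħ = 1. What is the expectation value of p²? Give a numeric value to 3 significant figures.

247.

p² u = −ħ² d²u/dx²; ⟨p²⟩ = −ħ² ∫ u*·u'' dx / ∫|u|² dx.
d/dx sin(nπx/d) = (nπ/d)·cos(nπx/d) and d²/dx² sin(nπx/d) = −(nπ/d)²·sin(nπx/d); on 0 ≤ x ≤ d, ∫sin²(nπx/d) dx = d/2 and ∫sin(nπx/d)·cos(nπx/d) dx = 0.
State is unnormalized: ∫|u|² dx = 0.50000, and ∫u*·(−ħ² u'') dx = 123.37, so ⟨p²⟩ = 123.37 / 0.50000.
⟨p²⟩ = 246.74.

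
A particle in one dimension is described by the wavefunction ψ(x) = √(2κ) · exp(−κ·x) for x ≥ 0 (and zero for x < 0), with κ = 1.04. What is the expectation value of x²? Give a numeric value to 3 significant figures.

⟨x²⟩ = ∫ x²·|ψ|² dx (integrals over the domain).
Every integrand reduces to terms xʲ·e^(−2κx) on [0, ∞); use ∫₀^∞ xʲ·e^(−2κx) dx = j!/(2κ)^(j+1).
⟨x²⟩ = 0.46228.

0.462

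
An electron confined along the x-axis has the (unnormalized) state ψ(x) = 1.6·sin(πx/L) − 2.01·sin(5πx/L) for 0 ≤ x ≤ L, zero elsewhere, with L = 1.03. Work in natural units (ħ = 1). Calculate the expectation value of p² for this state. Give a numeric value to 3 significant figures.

146.

p² ψ = −ħ² d²ψ/dx²; ⟨p²⟩ = −ħ² ∫ ψ*·ψ'' dx / ∫|ψ|² dx.
d²/dx² sin(jπx/L) = −(jπ/L)²·sin(jπx/L); on 0 ≤ x ≤ L, ∫sin²(jπx/L) dx = L/2 and ∫sin(jπx/L)·sin(lπx/L) dx = 0 for j ≠ l, so only diagonal terms survive in ∫|ψ|² and ∫ψ·ψ″; ∫ψ·ψ′ dx = [ψ²/2] between the walls = 0.
State is unnormalized: ∫|ψ|² dx = 3.3991, and ∫ψ*·(−ħ² ψ'') dx = 496.18, so ⟨p²⟩ = 496.18 / 3.3991.
⟨p²⟩ = 145.97.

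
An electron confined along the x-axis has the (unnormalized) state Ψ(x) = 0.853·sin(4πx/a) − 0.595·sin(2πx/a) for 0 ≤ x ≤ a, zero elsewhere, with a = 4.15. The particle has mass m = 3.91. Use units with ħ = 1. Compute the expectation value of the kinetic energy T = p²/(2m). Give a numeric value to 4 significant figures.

0.8847

T = −(ħ²/2m) d²/dx², so ⟨T⟩ = −(ħ²/2m) ∫ Ψ*·Ψ'' dx / ∫|Ψ|² dx; with m = 3.91.
d²/dx² sin(jπx/a) = −(jπ/a)²·sin(jπx/a); on 0 ≤ x ≤ a, ∫sin²(jπx/a) dx = a/2 and ∫sin(jπx/a)·sin(lπx/a) dx = 0 for j ≠ l, so only diagonal terms survive in ∫|Ψ|² and ∫Ψ·Ψ″; ∫Ψ·Ψ′ dx = [Ψ²/2] between the walls = 0.
State is unnormalized: ∫|Ψ|² dx = 2.2444, and ∫Ψ*·(−ħ²/2m · Ψ'') dx = 1.9856, so ⟨T⟩ = 1.9856 / 2.2444.
⟨T⟩ = 0.88468.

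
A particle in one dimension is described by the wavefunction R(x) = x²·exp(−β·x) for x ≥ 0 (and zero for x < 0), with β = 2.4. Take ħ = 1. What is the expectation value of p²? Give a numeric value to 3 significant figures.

p² R = −ħ² d²R/dx²; ⟨p²⟩ = −ħ² ∫ R*·R'' dx / ∫|R|² dx.
Differentiate x²·exp(−β·x) with the product rule; every integrand then reduces to terms xʲ·e^(−2βx) on [0, ∞), with ∫₀^∞ xʲ·e^(−2βx) dx = j!/(2β)^(j+1).
State is unnormalized: ∫|R|² dx = 0.0094190, and ∫R*·(−ħ² R'') dx = 0.018084, so ⟨p²⟩ = 0.018084 / 0.0094190.
⟨p²⟩ = 1.9200.

1.92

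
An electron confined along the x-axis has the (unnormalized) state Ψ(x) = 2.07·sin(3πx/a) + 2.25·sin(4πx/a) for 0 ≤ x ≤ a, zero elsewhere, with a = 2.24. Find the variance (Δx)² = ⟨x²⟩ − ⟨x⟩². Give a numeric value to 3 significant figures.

Compute ⟨x⟩ and ⟨x²⟩ separately, then (Δx)² = ⟨x²⟩ − ⟨x⟩².
On 0 ≤ x ≤ a (j ≠ l): ∫sin²(jπx/a) dx = a/2, ∫sin(jπx/a)·sin(lπx/a) dx = 0; diagonal moments ∫x·sin²(jπx/a) dx = a²/4, ∫x²·sin²(jπx/a) dx = a³·(1/6 − 1/(4j²π²)); cross terms ∫x·sin(jπx/a)·sin(lπx/a) dx = 0 for j + l even and −4jla²/(π²(j² − l²)²) for j + l odd, ∫x²·sin(jπx/a)·sin(lπx/a) dx = (−1)^(j+l)·4jla³/(π²(j² − l²)²); higher powers the same way via product-to-sum and parts.
Normalization: ∫|Ψ|² dx = 10.469.
⟨x⟩ = 0.67689 and ⟨x²⟩ = 0.65841.
(Δx)² = 0.65841 − (0.67689)² = 0.20023.

0.200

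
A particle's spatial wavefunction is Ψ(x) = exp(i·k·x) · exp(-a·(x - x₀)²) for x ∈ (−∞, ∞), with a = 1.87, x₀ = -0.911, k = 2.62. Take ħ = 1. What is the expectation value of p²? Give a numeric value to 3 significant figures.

8.73

p² Ψ = −ħ² d²Ψ/dx²; ⟨p²⟩ = −ħ² ∫ Ψ*·Ψ'' dx / ∫|Ψ|² dx.
Gaussian moments (u = x − x₀): ∫u^(2j)·e^(−2au²) du = (2j−1)!!/(4a)^j · √(π/(2a)), odd powers integrate to 0; here √(π/(2a)) = 0.91651. Derivatives: Ψ′ = (ik − 2au)·Ψ, Ψ″ = ((ik − 2au)² − 2a)·Ψ; the odd-in-u pieces drop out.
State is unnormalized: ∫|Ψ|² dx = 0.91651, and ∫Ψ*·(−ħ² Ψ'') dx = 8.0052, so ⟨p²⟩ = 8.0052 / 0.91651.
⟨p²⟩ = 8.7344.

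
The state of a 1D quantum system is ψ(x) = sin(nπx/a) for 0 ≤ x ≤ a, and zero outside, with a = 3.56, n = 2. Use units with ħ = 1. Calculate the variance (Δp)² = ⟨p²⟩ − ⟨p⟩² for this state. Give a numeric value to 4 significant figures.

3.115

Compute ⟨p⟩ and ⟨p²⟩ separately; (Δp)² = ⟨p²⟩ − ⟨p⟩².
d/dx sin(nπx/a) = (nπ/a)·cos(nπx/a) and d²/dx² sin(nπx/a) = −(nπ/a)²·sin(nπx/a); on 0 ≤ x ≤ a, ∫sin²(nπx/a) dx = a/2 and ∫sin(nπx/a)·cos(nπx/a) dx = 0.
Normalization: ∫|ψ|² dx = 1.7800.
⟨p⟩ = 0.0000 and ⟨p²⟩ = 3.1150.
(Δp)² = 3.1150 − (0.0000)² = 3.1150.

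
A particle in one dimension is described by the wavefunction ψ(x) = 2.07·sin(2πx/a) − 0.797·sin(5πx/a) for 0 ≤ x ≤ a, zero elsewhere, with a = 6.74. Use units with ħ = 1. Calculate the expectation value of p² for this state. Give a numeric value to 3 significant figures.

1.46

p² ψ = −ħ² d²ψ/dx²; ⟨p²⟩ = −ħ² ∫ ψ*·ψ'' dx / ∫|ψ|² dx.
d²/dx² sin(jπx/a) = −(jπ/a)²·sin(jπx/a); on 0 ≤ x ≤ a, ∫sin²(jπx/a) dx = a/2 and ∫sin(jπx/a)·sin(lπx/a) dx = 0 for j ≠ l, so only diagonal terms survive in ∫|ψ|² and ∫ψ·ψ″; ∫ψ·ψ′ dx = [ψ²/2] between the walls = 0.
State is unnormalized: ∫|ψ|² dx = 16.581, and ∫ψ*·(−ħ² ψ'') dx = 24.176, so ⟨p²⟩ = 24.176 / 16.581.
⟨p²⟩ = 1.4581.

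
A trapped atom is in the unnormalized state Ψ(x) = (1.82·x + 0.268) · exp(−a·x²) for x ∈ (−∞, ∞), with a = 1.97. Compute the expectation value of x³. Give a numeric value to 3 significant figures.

⟨x³⟩ = ∫ x³·|Ψ|² dx / ∫|Ψ|² dx (integrals over the domain).
Expand each integrand as polynomial × e^(−2ax²) and use ∫x^(2j)·e^(−2ax²) dx = (2j−1)!!/(4a)^j · √(π/(2a)), odd powers → 0; here √(π/(2a)) = 0.89295.
State is unnormalized: ∫|Ψ|² dx = 0.43949, and ∫Ψ*·x³·Ψ dx = 0.042085, so ⟨x³⟩ = 0.042085 / 0.43949.
⟨x³⟩ = 0.095759.

0.0958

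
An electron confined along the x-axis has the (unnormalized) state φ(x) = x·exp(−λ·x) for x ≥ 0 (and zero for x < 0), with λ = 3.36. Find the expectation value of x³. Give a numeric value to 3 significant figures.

⟨x³⟩ = ∫ x³·|φ|² dx / ∫|φ|² dx (integrals over the domain).
Every integrand reduces to terms xʲ·e^(−2λx) on [0, ∞); use ∫₀^∞ xʲ·e^(−2λx) dx = j!/(2λ)^(j+1).
State is unnormalized: ∫|φ|² dx = 0.0065906, and ∫φ*·x³·φ dx = 0.0013031, so ⟨x³⟩ = 0.0013031 / 0.0065906.
⟨x³⟩ = 0.19772.

0.198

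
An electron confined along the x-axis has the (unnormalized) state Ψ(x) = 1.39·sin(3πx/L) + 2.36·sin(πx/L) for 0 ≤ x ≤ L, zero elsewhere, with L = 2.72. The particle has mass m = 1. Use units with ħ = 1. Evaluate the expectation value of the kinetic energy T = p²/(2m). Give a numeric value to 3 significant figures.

2.04

T = −(ħ²/2m) d²/dx², so ⟨T⟩ = −(ħ²/2m) ∫ Ψ*·Ψ'' dx / ∫|Ψ|² dx; with m = 1.
d²/dx² sin(jπx/L) = −(jπ/L)²·sin(jπx/L); on 0 ≤ x ≤ L, ∫sin²(jπx/L) dx = L/2 and ∫sin(jπx/L)·sin(lπx/L) dx = 0 for j ≠ l, so only diagonal terms survive in ∫|Ψ|² and ∫Ψ·Ψ″; ∫Ψ·Ψ′ dx = [Ψ²/2] between the walls = 0.
State is unnormalized: ∫|Ψ|² dx = 10.202, and ∫Ψ*·(−ħ²/2m · Ψ'') dx = 20.826, so ⟨T⟩ = 20.826 / 10.202.
⟨T⟩ = 2.0413.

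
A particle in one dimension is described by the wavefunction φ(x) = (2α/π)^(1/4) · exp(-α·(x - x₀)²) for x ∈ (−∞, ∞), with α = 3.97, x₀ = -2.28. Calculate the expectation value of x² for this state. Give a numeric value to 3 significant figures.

5.26

⟨x²⟩ = ∫ x²·|φ|² dx (integrals over the domain).
Gaussian moments (u = x − x₀): ∫u^(2j)·e^(−2αu²) du = (2j−1)!!/(4α)^j · √(π/(2α)), odd powers integrate to 0; here √(π/(2α)) = 0.62902.
⟨x²⟩ = 5.2614.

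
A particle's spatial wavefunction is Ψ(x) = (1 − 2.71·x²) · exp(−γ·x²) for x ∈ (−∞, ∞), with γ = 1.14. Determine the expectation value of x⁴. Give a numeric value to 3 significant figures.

1.23

⟨x⁴⟩ = ∫ x⁴·|Ψ|² dx / ∫|Ψ|² dx (integrals over the domain).
Expand each integrand as polynomial × e^(−2γx²) and use ∫x^(2j)·e^(−2γx²) dx = (2j−1)!!/(4γ)^j · √(π/(2γ)), odd powers → 0; here √(π/(2γ)) = 1.1738.
State is unnormalized: ∫|Ψ|² dx = 1.0224, and ∫Ψ*·x⁴·Ψ dx = 1.2564, so ⟨x⁴⟩ = 1.2564 / 1.0224.
⟨x⁴⟩ = 1.2289.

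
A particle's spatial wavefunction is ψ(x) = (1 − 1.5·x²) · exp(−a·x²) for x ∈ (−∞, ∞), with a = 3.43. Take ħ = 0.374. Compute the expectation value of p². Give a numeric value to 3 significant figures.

p² ψ = −ħ² d²ψ/dx²; ⟨p²⟩ = −ħ² ∫ ψ*·ψ'' dx / ∫|ψ|² dx.
Expand each integrand as polynomial × e^(−2ax²) and use ∫x^(2j)·e^(−2ax²) dx = (2j−1)!!/(4a)^j · √(π/(2a)), odd powers → 0; here √(π/(2a)) = 0.67673. Differentiate with the product rule, d/dx e^(−ax²) = −2ax·e^(−ax²).
State is unnormalized: ∫|ψ|² dx = 0.55302, and ∫ψ*·(−ħ² ψ'') dx = 0.42284, so ⟨p²⟩ = 0.42284 / 0.55302.
⟨p²⟩ = 0.76459.

0.765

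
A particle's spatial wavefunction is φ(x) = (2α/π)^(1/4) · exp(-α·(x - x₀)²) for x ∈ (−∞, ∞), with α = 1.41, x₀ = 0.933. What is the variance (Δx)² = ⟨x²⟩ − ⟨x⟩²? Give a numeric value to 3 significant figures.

0.177

Compute ⟨x⟩ and ⟨x²⟩ separately, then (Δx)² = ⟨x²⟩ − ⟨x⟩².
Gaussian moments (u = x − x₀): ∫u^(2j)·e^(−2αu²) du = (2j−1)!!/(4α)^j · √(π/(2α)), odd powers integrate to 0; here √(π/(2α)) = 1.0555.
⟨x⟩ = 0.93300 and ⟨x²⟩ = 1.0478.
(Δx)² = 1.0478 − (0.93300)² = 0.17730.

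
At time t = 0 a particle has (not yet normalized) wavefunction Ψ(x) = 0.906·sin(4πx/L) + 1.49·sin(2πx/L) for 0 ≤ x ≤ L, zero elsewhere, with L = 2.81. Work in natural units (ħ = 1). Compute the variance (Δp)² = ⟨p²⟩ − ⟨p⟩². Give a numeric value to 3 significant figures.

Compute ⟨p⟩ and ⟨p²⟩ separately; (Δp)² = ⟨p²⟩ − ⟨p⟩².
d²/dx² sin(jπx/L) = −(jπ/L)²·sin(jπx/L); on 0 ≤ x ≤ L, ∫sin²(jπx/L) dx = L/2 and ∫sin(jπx/L)·sin(lπx/L) dx = 0 for j ≠ l, so only diagonal terms survive in ∫|Ψ|² and ∫Ψ·Ψ″; ∫Ψ·Ψ′ dx = [Ψ²/2] between the walls = 0.
Normalization: ∫|Ψ|² dx = 4.2725.
⟨p⟩ = 0.0000 and ⟨p²⟩ = 9.0485.
(Δp)² = 9.0485 − (0.0000)² = 9.0485.

9.05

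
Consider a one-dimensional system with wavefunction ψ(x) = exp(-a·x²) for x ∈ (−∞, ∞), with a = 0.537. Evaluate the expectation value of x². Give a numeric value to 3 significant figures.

⟨x²⟩ = ∫ x²·|ψ|² dx / ∫|ψ|² dx (integrals over the domain).
Gaussian moments: ∫x^(2j)·e^(−2ax²) dx = (2j−1)!!/(4a)^j · √(π/(2a)), odd powers integrate to 0; here √(π/(2a)) = 1.7103.
State is unnormalized: ∫|ψ|² dx = 1.7103, and ∫ψ*·x²·ψ dx = 0.79623, so ⟨x²⟩ = 0.79623 / 1.7103.
⟨x²⟩ = 0.46555.

0.466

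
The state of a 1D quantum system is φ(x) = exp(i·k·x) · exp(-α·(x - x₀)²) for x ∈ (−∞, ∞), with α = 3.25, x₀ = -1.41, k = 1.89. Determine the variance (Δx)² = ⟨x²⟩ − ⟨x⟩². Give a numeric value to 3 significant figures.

0.0769

Compute ⟨x⟩ and ⟨x²⟩ separately, then (Δx)² = ⟨x²⟩ − ⟨x⟩².
Gaussian moments (u = x − x₀): ∫u^(2j)·e^(−2αu²) du = (2j−1)!!/(4α)^j · √(π/(2α)), odd powers integrate to 0; here √(π/(2α)) = 0.69521.
Normalization: ∫|φ|² dx = 0.69521.
⟨x⟩ = -1.4100 and ⟨x²⟩ = 2.0650.
(Δx)² = 2.0650 − (-1.4100)² = 0.076923.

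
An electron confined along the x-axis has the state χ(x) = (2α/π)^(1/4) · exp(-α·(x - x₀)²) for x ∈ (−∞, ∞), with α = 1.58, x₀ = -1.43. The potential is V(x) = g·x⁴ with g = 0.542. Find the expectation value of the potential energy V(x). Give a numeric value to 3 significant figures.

⟨V⟩ = ∫ V(x)·|χ|² dx.
Gaussian moments (u = x − x₀): ∫u^(2j)·e^(−2αu²) du = (2j−1)!!/(4α)^j · √(π/(2α)), odd powers integrate to 0; here √(π/(2α)) = 0.99708.
⟨V⟩ = 3.3594.

3.36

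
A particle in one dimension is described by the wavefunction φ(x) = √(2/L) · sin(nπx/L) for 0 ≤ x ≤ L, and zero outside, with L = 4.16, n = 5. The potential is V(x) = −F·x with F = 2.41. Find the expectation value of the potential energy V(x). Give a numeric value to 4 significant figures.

⟨V⟩ = ∫ V(x)·|φ|² dx.
With sin²θ = (1 − cos2θ)/2 on 0 ≤ x ≤ L: ∫sin²(nπx/L) dx = L/2, ∫x·sin²(nπx/L) dx = L²/4, ∫x²·sin²(nπx/L) dx = L³·(1/6 − 1/(4n²π²)); higher powers xᵏ the same way, integrating xᵏ·cos(2nπx/L) by parts.
⟨V⟩ = -5.0128.

-5.013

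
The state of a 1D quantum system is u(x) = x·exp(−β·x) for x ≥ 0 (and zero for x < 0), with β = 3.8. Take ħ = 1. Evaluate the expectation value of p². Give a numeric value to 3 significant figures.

14.4

p² u = −ħ² d²u/dx²; ⟨p²⟩ = −ħ² ∫ u*·u'' dx / ∫|u|² dx.
Differentiate x·exp(−β·x) with the product rule; every integrand then reduces to terms xʲ·e^(−2βx) on [0, ∞), with ∫₀^∞ xʲ·e^(−2βx) dx = j!/(2β)^(j+1).
State is unnormalized: ∫|u|² dx = 0.0045561, and ∫u*·(−ħ² u'') dx = 0.065789, so ⟨p²⟩ = 0.065789 / 0.0045561.
⟨p²⟩ = 14.440.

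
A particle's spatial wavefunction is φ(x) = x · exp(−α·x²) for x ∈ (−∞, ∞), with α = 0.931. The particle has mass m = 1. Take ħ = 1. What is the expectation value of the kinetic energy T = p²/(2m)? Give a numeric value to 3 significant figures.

1.40

T = −(ħ²/2m) d²/dx², so ⟨T⟩ = −(ħ²/2m) ∫ φ*·φ'' dx / ∫|φ|² dx; with m = 1.
Expand each integrand as polynomial × e^(−2αx²) and use ∫x^(2j)·e^(−2αx²) dx = (2j−1)!!/(4α)^j · √(π/(2α)), odd powers → 0; here √(π/(2α)) = 1.2989. Differentiate with the product rule, d/dx e^(−αx²) = −2αx·e^(−αx²).
State is unnormalized: ∫|φ|² dx = 0.34880, and ∫φ*·(−ħ²/2m · φ'') dx = 0.48710, so ⟨T⟩ = 0.48710 / 0.34880.
⟨T⟩ = 1.3965.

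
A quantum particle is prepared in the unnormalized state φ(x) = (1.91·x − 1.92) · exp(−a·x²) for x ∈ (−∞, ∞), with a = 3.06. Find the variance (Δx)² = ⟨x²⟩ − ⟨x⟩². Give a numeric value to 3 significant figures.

Compute ⟨x⟩ and ⟨x²⟩ separately, then (Δx)² = ⟨x²⟩ − ⟨x⟩².
Expand each integrand as polynomial × e^(−2ax²) and use ∫x^(2j)·e^(−2ax²) dx = (2j−1)!!/(4a)^j · √(π/(2a)), odd powers → 0; here √(π/(2a)) = 0.71647.
Normalization: ∫|φ|² dx = 2.8547.
⟨x⟩ = -0.15039 and ⟨x²⟩ = 0.093922.
(Δx)² = 0.093922 − (-0.15039)² = 0.071305.

0.0713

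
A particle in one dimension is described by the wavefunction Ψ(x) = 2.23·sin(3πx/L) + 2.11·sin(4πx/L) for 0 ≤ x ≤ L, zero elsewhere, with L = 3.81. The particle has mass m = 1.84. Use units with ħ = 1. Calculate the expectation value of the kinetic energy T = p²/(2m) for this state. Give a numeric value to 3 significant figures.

T = −(ħ²/2m) d²/dx², so ⟨T⟩ = −(ħ²/2m) ∫ Ψ*·Ψ'' dx / ∫|Ψ|² dx; with m = 1.84.
d²/dx² sin(jπx/L) = −(jπ/L)²·sin(jπx/L); on 0 ≤ x ≤ L, ∫sin²(jπx/L) dx = L/2 and ∫sin(jπx/L)·sin(lπx/L) dx = 0 for j ≠ l, so only diagonal terms survive in ∫|Ψ|² and ∫Ψ·Ψ″; ∫Ψ·Ψ′ dx = [Ψ²/2] between the walls = 0.
State is unnormalized: ∫|Ψ|² dx = 17.955, and ∫Ψ*·(−ħ²/2m · Ψ'') dx = 40.824, so ⟨T⟩ = 40.824 / 17.955.
⟨T⟩ = 2.2737.

2.27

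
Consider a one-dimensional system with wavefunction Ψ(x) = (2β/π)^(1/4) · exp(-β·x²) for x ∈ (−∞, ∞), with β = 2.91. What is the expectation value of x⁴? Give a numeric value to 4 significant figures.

0.02214

⟨x⁴⟩ = ∫ x⁴·|Ψ|² dx (integrals over the domain).
Gaussian moments: ∫x^(2j)·e^(−2βx²) dx = (2j−1)!!/(4β)^j · √(π/(2β)), odd powers integrate to 0; here √(π/(2β)) = 0.73471.
⟨x⁴⟩ = 0.022142.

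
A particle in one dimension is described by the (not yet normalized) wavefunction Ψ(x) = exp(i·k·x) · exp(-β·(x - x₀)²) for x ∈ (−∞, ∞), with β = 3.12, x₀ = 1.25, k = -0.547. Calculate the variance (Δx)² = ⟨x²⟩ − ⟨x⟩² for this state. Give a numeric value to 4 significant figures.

0.08013

Compute ⟨x⟩ and ⟨x²⟩ separately, then (Δx)² = ⟨x²⟩ − ⟨x⟩².
Gaussian moments (u = x − x₀): ∫u^(2j)·e^(−2βu²) du = (2j−1)!!/(4β)^j · √(π/(2β)), odd powers integrate to 0; here √(π/(2β)) = 0.70955.
Normalization: ∫|Ψ|² dx = 0.70955.
⟨x⟩ = 1.2500 and ⟨x²⟩ = 1.6426.
(Δx)² = 1.6426 − (1.2500)² = 0.080128.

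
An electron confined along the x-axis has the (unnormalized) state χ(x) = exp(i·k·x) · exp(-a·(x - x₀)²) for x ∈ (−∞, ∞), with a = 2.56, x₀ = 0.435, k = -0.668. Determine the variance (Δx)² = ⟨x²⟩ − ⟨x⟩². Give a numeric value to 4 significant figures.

Compute ⟨x⟩ and ⟨x²⟩ separately, then (Δx)² = ⟨x²⟩ − ⟨x⟩².
Gaussian moments (u = x − x₀): ∫u^(2j)·e^(−2au²) du = (2j−1)!!/(4a)^j · √(π/(2a)), odd powers integrate to 0; here √(π/(2a)) = 0.78332.
Normalization: ∫|χ|² dx = 0.78332.
⟨x⟩ = 0.43500 and ⟨x²⟩ = 0.28688.
(Δx)² = 0.28688 − (0.43500)² = 0.097656.

0.09766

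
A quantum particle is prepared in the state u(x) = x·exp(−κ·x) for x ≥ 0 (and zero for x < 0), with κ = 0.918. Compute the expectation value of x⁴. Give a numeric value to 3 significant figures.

31.7

⟨x⁴⟩ = ∫ x⁴·|u|² dx / ∫|u|² dx (integrals over the domain).
Every integrand reduces to terms xʲ·e^(−2κx) on [0, ∞); use ∫₀^∞ xʲ·e^(−2κx) dx = j!/(2κ)^(j+1).
State is unnormalized: ∫|u|² dx = 0.32316, and ∫u*·x⁴·u dx = 10.238, so ⟨x⁴⟩ = 10.238 / 0.32316.
⟨x⁴⟩ = 31.682.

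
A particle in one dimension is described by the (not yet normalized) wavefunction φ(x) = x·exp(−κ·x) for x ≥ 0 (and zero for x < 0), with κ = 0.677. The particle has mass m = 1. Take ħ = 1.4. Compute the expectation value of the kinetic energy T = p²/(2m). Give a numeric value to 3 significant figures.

T = −(ħ²/2m) d²/dx², so ⟨T⟩ = −(ħ²/2m) ∫ φ*·φ'' dx / ∫|φ|² dx; with m = 1.
Differentiate x·exp(−κ·x) with the product rule; every integrand then reduces to terms xʲ·e^(−2κx) on [0, ∞), with ∫₀^∞ xʲ·e^(−2κx) dx = j!/(2κ)^(j+1).
State is unnormalized: ∫|φ|² dx = 0.80570, and ∫φ*·(−ħ²/2m · φ'') dx = 0.36189, so ⟨T⟩ = 0.36189 / 0.80570.
⟨T⟩ = 0.44916.

0.449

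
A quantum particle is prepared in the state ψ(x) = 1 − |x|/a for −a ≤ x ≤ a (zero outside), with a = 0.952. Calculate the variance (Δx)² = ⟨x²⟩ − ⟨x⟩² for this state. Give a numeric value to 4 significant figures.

0.09063

Compute ⟨x⟩ and ⟨x²⟩ separately, then (Δx)² = ⟨x²⟩ − ⟨x⟩².
ψ is even, so ∫ over [−a, a] = 2∫₀ᵃ with ψ = 1 − x/a there: ∫₀ᵃ (1 − x/a)² dx = a/3, ∫₀ᵃ x²(1 − x/a)² dx = a³/30, ∫₀ᵃ x⁴(1 − x/a)² dx = a⁵/105.
Normalization: ∫|ψ|² dx = 0.63467.
⟨x⟩ = 0.0000 and ⟨x²⟩ = 0.090630.
(Δx)² = 0.090630 − (0.0000)² = 0.090630.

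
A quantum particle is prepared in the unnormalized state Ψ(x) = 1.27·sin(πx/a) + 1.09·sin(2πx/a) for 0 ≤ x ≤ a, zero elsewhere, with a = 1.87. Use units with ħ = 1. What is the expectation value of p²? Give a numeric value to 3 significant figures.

6.41

p² Ψ = −ħ² d²Ψ/dx²; ⟨p²⟩ = −ħ² ∫ Ψ*·Ψ'' dx / ∫|Ψ|² dx.
d²/dx² sin(jπx/a) = −(jπ/a)²·sin(jπx/a); on 0 ≤ x ≤ a, ∫sin²(jπx/a) dx = a/2 and ∫sin(jπx/a)·sin(lπx/a) dx = 0 for j ≠ l, so only diagonal terms survive in ∫|Ψ|² and ∫Ψ·Ψ″; ∫Ψ·Ψ′ dx = [Ψ²/2] between the walls = 0.
State is unnormalized: ∫|Ψ|² dx = 2.6189, and ∫Ψ*·(−ħ² Ψ'') dx = 16.798, so ⟨p²⟩ = 16.798 / 2.6189.
⟨p²⟩ = 6.4139.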